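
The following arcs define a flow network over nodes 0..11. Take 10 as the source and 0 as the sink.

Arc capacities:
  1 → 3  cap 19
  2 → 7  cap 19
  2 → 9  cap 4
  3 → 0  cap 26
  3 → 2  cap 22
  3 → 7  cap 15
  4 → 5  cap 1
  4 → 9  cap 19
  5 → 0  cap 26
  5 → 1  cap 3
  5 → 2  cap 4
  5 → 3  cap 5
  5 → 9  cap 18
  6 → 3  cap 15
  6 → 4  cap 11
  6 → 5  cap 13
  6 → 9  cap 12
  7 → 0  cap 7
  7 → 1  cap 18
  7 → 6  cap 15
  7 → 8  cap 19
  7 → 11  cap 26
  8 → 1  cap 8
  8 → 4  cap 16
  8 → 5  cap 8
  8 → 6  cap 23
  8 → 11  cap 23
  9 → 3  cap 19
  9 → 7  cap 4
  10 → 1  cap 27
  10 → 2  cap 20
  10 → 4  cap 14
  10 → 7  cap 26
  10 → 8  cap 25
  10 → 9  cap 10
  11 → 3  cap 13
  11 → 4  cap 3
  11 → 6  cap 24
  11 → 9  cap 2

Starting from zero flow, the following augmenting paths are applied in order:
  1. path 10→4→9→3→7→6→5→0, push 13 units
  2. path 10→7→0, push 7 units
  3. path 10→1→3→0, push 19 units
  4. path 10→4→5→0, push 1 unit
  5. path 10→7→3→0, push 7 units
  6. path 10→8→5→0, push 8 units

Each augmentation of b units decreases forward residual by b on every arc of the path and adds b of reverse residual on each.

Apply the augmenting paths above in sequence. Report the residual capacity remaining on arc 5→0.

after path 1 (10→4→9→3→7→6→5→0, push 13): res(5,0)=13
after path 2 (10→7→0, push 7): res(5,0)=13
after path 3 (10→1→3→0, push 19): res(5,0)=13
after path 4 (10→4→5→0, push 1): res(5,0)=12
after path 5 (10→7→3→0, push 7): res(5,0)=12
after path 6 (10→8→5→0, push 8): res(5,0)=4

Residual capacity of (5,0): 4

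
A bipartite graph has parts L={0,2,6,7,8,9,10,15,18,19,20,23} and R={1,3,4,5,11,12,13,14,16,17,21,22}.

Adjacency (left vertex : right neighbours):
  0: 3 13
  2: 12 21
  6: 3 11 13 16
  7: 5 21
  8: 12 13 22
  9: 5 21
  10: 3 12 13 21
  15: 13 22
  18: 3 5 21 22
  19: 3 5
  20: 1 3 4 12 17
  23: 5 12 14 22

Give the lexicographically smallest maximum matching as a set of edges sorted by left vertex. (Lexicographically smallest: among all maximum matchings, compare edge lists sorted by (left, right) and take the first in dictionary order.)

Lex-smallest maximum matching: {(0,3), (2,12), (6,11), (7,5), (8,13), (9,21), (15,22), (20,1), (23,14)}

|M| = 9 (so the lex-smallest maximum matching has 9 edges)
process left vertices in ascending order; for each, take the smallest-labelled available neighbour that still permits 9 edges overall, or leave it unmatched if none does
lex-smallest matching: {0-3, 2-12, 6-11, 7-5, 8-13, 9-21, 15-22, 20-1, 23-14}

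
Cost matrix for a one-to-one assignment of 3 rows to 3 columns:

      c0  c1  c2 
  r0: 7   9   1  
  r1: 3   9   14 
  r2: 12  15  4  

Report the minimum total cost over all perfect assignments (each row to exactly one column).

Minimum assignment cost: 16

optimal assignment: row0→col1 (cost 9), row1→col0 (cost 3), row2→col2 (cost 4)
total = 9 + 3 + 4 = 16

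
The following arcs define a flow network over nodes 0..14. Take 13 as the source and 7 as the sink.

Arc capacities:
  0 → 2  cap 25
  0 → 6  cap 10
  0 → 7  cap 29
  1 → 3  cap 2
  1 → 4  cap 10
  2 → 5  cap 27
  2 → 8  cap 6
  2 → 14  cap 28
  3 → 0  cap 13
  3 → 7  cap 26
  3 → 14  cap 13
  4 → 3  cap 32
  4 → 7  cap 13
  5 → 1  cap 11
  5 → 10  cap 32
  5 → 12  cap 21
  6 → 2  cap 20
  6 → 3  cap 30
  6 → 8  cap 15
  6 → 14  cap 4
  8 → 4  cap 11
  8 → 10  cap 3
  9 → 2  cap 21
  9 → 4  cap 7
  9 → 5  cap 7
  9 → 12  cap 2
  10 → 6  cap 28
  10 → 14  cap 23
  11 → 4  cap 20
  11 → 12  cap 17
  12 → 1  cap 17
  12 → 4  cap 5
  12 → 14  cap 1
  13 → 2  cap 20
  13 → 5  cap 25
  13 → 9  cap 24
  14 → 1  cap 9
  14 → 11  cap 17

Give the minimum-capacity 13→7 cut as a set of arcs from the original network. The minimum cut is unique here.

Min-cut arcs: {(3,0), (3,7), (4,7)} (total capacity 52)

augment #1: 13→9→4→7 push 7
augment #2: 13→2→8→4→7 push 6
augment #3: 13→5→1→3→7 push 2
augment #4: 13→5→1→4→3→7 push 9
augment #5: 13→5→10→6→3→7 push 14
augment #6: 13→9→12→4→3→7 push 1
augment #7: 13→9→12→4→3→0→7 push 1
augment #8: 13→2→5→10→6→3→0→7 push 12
max flow = 52; residual-reachable set from 13 gives S-side
cut edges (S→T): {(3,0), (3,7), (4,7)} total cap 52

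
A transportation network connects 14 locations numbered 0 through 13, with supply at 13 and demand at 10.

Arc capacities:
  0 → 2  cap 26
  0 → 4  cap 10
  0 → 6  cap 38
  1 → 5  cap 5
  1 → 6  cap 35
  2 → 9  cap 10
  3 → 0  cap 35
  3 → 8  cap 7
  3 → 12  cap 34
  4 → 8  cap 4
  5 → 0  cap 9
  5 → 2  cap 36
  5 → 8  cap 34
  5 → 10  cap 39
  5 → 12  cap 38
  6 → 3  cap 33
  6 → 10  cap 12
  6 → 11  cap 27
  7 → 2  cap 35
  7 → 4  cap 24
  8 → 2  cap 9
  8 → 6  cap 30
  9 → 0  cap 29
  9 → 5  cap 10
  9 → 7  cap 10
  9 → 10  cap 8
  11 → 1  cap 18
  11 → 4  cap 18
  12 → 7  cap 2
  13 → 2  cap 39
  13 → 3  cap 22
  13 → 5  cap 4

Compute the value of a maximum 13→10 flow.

augment #1: 13→5→10 bottleneck 4, total now 4
augment #2: 13→2→9→10 bottleneck 8, total now 12
augment #3: 13→2→9→5→10 bottleneck 2, total now 14
augment #4: 13→3→0→6→10 bottleneck 12, total now 26
augment #5: 13→3→0→6→11→1→5→10 bottleneck 5, total now 31

Maximum flow value: 31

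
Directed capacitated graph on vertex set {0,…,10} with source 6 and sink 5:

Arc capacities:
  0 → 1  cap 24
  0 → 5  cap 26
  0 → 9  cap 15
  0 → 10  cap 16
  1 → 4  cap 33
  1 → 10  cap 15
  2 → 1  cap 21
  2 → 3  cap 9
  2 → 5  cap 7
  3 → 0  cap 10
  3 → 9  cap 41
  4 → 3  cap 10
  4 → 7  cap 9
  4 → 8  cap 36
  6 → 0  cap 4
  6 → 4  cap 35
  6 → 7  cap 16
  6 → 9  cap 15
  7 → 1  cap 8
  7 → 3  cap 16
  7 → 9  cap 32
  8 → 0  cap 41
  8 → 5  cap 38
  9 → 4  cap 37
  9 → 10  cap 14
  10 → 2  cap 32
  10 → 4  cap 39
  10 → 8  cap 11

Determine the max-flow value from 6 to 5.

augment #1: 6→0→5 bottleneck 4, total now 4
augment #2: 6→4→8→5 bottleneck 35, total now 39
augment #3: 6→7→3→0→5 bottleneck 10, total now 49
augment #4: 6→9→4→8→5 bottleneck 1, total now 50
augment #5: 6→9→10→2→5 bottleneck 7, total now 57
augment #6: 6→9→10→8→5 bottleneck 2, total now 59
augment #7: 6→9→10→8→0→5 bottleneck 5, total now 64
augment #8: 6→7→1→10→8→0→5 bottleneck 4, total now 68

Maximum flow value: 68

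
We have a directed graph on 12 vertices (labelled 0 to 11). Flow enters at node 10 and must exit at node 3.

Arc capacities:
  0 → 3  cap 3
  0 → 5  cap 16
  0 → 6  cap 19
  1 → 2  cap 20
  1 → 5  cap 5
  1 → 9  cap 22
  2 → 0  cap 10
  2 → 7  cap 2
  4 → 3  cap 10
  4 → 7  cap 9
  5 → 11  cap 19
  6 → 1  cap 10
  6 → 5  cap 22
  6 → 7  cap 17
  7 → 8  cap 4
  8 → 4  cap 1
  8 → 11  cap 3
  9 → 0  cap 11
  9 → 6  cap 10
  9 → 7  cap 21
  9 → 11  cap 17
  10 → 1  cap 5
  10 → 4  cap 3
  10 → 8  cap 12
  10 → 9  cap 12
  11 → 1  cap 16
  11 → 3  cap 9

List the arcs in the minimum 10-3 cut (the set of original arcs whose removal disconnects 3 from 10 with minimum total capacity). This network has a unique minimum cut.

Min-cut arcs: {(0,3), (8,4), (10,4), (11,3)} (total capacity 16)

augment #1: 10→4→3 push 3
augment #2: 10→8→4→3 push 1
augment #3: 10→8→11→3 push 3
augment #4: 10→9→0→3 push 3
augment #5: 10→9→11→3 push 6
max flow = 16; residual-reachable set from 10 gives S-side
cut edges (S→T): {(0,3), (8,4), (10,4), (11,3)} total cap 16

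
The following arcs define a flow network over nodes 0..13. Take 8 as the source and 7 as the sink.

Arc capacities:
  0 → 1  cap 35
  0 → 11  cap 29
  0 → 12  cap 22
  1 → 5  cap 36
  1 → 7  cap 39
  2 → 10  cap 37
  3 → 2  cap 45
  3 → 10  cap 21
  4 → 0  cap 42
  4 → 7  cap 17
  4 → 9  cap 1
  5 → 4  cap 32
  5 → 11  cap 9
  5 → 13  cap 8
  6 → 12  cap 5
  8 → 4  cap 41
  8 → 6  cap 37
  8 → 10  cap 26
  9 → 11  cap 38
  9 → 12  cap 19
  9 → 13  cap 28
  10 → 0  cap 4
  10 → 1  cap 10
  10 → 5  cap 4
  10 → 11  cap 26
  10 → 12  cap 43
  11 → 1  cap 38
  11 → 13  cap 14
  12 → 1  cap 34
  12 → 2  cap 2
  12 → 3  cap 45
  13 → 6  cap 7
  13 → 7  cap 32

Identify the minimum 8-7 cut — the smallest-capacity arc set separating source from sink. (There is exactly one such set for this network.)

augment #1: 8→4→7 push 17
augment #2: 8→10→1→7 push 10
augment #3: 8→4→0→1→7 push 24
augment #4: 8→6→12→1→7 push 5
augment #5: 8→10→5→13→7 push 4
augment #6: 8→10→11→13→7 push 12
max flow = 72; residual-reachable set from 8 gives S-side
cut edges (S→T): {(6,12), (8,4), (8,10)} total cap 72

Min-cut arcs: {(6,12), (8,4), (8,10)} (total capacity 72)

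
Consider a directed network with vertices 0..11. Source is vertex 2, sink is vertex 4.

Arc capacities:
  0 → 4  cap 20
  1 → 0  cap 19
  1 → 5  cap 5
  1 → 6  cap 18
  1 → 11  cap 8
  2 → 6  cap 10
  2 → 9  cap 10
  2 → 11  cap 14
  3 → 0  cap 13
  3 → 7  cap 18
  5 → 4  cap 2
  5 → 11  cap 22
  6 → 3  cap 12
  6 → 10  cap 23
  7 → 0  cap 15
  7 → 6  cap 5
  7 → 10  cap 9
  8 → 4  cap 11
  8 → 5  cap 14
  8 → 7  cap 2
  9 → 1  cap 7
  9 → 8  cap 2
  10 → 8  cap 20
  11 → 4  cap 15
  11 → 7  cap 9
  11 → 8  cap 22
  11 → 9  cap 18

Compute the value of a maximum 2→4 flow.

augment #1: 2→11→4 bottleneck 14, total now 14
augment #2: 2→9→8→4 bottleneck 2, total now 16
augment #3: 2→6→3→0→4 bottleneck 10, total now 26
augment #4: 2→9→1→0→4 bottleneck 7, total now 33

Maximum flow value: 33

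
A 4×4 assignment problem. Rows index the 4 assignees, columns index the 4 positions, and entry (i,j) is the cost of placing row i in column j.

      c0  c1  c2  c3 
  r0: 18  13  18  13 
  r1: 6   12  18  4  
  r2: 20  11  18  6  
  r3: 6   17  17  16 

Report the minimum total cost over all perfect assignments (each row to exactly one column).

Minimum assignment cost: 39

optimal assignment: row0→col2 (cost 18), row1→col3 (cost 4), row2→col1 (cost 11), row3→col0 (cost 6)
total = 18 + 4 + 11 + 6 = 39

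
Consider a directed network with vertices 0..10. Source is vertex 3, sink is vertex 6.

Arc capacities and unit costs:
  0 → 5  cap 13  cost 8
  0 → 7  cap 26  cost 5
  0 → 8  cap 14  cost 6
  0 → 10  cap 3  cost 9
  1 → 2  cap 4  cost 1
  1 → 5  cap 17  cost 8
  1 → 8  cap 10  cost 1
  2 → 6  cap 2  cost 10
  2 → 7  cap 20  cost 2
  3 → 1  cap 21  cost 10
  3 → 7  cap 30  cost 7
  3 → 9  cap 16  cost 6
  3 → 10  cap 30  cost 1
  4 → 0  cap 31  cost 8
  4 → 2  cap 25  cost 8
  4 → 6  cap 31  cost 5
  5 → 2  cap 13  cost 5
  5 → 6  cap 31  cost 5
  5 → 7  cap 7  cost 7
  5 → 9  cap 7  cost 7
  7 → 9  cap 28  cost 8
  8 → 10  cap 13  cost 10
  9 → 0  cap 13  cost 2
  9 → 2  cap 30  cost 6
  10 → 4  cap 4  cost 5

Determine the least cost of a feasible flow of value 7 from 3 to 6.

shortest-cost path #1: 3→10→4→6 push 4 @ unit cost 11 (adds 44)
shortest-cost path #2: 3→1→2→6 push 2 @ unit cost 21 (adds 42)
shortest-cost path #3: 3→9→0→5→6 push 1 @ unit cost 21 (adds 21)
total cost = 107

Minimum cost for 7 units: 107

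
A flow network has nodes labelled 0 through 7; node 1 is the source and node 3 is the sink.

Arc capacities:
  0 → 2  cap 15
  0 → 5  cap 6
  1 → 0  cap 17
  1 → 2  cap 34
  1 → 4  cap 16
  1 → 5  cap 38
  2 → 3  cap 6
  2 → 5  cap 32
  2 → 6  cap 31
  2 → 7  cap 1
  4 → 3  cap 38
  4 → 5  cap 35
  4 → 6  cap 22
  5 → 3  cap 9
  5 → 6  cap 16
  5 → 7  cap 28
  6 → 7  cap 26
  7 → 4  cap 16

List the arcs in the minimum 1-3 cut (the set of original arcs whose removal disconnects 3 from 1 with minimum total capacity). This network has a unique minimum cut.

Min-cut arcs: {(1,4), (2,3), (5,3), (7,4)} (total capacity 47)

augment #1: 1→2→3 push 6
augment #2: 1→4→3 push 16
augment #3: 1→5→3 push 9
augment #4: 1→2→7→4→3 push 1
augment #5: 1→5→7→4→3 push 15
max flow = 47; residual-reachable set from 1 gives S-side
cut edges (S→T): {(1,4), (2,3), (5,3), (7,4)} total cap 47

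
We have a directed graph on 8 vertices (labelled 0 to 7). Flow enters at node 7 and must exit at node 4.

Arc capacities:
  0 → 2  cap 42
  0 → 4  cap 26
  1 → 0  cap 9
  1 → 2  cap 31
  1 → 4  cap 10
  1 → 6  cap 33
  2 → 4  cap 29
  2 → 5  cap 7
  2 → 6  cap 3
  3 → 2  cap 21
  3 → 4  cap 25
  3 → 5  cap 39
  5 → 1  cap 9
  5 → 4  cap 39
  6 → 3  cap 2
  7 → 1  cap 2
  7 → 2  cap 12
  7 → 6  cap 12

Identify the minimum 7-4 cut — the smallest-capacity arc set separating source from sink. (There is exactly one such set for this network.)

Min-cut arcs: {(6,3), (7,1), (7,2)} (total capacity 16)

augment #1: 7→1→4 push 2
augment #2: 7→2→4 push 12
augment #3: 7→6→3→4 push 2
max flow = 16; residual-reachable set from 7 gives S-side
cut edges (S→T): {(6,3), (7,1), (7,2)} total cap 16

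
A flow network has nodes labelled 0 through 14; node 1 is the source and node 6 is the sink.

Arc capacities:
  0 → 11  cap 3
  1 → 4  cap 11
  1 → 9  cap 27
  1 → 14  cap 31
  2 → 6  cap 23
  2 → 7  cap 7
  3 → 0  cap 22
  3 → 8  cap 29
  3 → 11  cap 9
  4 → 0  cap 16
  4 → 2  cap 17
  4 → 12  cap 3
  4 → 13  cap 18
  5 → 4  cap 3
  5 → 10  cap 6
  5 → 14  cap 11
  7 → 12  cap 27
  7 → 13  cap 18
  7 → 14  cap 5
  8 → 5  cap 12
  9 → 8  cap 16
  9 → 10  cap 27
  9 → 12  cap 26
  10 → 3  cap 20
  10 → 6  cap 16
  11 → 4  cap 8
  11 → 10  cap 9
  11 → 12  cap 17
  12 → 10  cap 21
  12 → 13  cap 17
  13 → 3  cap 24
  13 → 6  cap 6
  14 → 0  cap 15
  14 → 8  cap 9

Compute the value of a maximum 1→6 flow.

augment #1: 1→4→2→6 bottleneck 11, total now 11
augment #2: 1→9→10→6 bottleneck 16, total now 27
augment #3: 1→9→12→13→6 bottleneck 6, total now 33
augment #4: 1→9→8→5→4→2→6 bottleneck 3, total now 36
augment #5: 1→14→0→11→4→2→6 bottleneck 3, total now 39

Maximum flow value: 39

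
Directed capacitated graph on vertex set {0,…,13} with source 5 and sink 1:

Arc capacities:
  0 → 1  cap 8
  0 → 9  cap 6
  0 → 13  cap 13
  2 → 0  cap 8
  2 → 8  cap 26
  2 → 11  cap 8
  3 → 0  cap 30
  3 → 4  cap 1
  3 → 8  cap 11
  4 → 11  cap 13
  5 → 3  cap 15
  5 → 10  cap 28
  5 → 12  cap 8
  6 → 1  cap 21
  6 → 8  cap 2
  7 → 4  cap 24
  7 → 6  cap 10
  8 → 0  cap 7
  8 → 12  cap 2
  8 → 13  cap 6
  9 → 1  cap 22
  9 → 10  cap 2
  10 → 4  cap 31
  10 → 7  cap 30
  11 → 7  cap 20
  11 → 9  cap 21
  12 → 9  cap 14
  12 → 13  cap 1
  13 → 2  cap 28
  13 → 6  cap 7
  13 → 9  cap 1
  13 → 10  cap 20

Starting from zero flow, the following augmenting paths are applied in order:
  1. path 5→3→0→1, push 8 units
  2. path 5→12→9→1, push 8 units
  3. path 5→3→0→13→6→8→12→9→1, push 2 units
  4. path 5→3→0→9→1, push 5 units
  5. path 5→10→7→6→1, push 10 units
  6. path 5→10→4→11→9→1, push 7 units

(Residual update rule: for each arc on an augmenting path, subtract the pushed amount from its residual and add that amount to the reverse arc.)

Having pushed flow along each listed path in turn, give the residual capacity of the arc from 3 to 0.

after path 1 (5→3→0→1, push 8): res(3,0)=22
after path 2 (5→12→9→1, push 8): res(3,0)=22
after path 3 (5→3→0→13→6→8→12→9→1, push 2): res(3,0)=20
after path 4 (5→3→0→9→1, push 5): res(3,0)=15
after path 5 (5→10→7→6→1, push 10): res(3,0)=15
after path 6 (5→10→4→11→9→1, push 7): res(3,0)=15

Residual capacity of (3,0): 15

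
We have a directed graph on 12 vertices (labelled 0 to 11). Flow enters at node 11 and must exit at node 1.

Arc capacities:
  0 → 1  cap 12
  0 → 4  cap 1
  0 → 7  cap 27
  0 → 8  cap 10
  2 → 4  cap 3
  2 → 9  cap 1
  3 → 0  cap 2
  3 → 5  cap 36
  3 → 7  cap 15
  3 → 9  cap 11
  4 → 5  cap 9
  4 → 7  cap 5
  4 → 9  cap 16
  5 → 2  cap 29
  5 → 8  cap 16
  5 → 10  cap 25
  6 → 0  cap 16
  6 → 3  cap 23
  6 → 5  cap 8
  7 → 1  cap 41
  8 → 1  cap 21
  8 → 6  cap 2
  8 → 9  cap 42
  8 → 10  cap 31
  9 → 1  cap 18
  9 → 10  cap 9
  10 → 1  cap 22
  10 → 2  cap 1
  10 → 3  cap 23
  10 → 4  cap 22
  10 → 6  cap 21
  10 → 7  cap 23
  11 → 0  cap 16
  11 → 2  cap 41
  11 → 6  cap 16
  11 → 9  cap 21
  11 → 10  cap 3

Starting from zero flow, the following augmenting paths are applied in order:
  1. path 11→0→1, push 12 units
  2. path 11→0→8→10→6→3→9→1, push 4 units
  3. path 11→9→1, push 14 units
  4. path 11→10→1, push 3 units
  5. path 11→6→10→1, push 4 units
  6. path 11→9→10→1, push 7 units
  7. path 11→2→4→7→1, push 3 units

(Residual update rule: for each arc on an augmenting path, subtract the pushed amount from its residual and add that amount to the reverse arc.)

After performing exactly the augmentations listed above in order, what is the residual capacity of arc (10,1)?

Residual capacity of (10,1): 8

after path 1 (11→0→1, push 12): res(10,1)=22
after path 2 (11→0→8→10→6→3→9→1, push 4): res(10,1)=22
after path 3 (11→9→1, push 14): res(10,1)=22
after path 4 (11→10→1, push 3): res(10,1)=19
after path 5 (11→6→10→1, push 4): res(10,1)=15
after path 6 (11→9→10→1, push 7): res(10,1)=8
after path 7 (11→2→4→7→1, push 3): res(10,1)=8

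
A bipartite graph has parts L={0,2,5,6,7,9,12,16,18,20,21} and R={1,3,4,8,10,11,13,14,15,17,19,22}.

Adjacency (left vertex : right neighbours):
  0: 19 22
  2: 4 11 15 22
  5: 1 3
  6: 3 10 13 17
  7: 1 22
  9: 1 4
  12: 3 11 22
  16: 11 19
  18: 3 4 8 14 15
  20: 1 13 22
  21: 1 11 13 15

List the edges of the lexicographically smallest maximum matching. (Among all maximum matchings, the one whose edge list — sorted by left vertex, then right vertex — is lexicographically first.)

|M| = 10 (so the lex-smallest maximum matching has 10 edges)
process left vertices in ascending order; for each, take the smallest-labelled available neighbour that still permits 10 edges overall, or leave it unmatched if none does
lex-smallest matching: {0-19, 2-4, 5-1, 6-10, 7-22, 12-3, 16-11, 18-8, 20-13, 21-15}

Lex-smallest maximum matching: {(0,19), (2,4), (5,1), (6,10), (7,22), (12,3), (16,11), (18,8), (20,13), (21,15)}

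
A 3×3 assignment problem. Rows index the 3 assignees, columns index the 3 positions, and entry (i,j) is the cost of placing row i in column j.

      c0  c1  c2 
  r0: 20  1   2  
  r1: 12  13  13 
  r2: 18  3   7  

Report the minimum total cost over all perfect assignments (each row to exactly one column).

Minimum assignment cost: 17

optimal assignment: row0→col2 (cost 2), row1→col0 (cost 12), row2→col1 (cost 3)
total = 2 + 12 + 3 = 17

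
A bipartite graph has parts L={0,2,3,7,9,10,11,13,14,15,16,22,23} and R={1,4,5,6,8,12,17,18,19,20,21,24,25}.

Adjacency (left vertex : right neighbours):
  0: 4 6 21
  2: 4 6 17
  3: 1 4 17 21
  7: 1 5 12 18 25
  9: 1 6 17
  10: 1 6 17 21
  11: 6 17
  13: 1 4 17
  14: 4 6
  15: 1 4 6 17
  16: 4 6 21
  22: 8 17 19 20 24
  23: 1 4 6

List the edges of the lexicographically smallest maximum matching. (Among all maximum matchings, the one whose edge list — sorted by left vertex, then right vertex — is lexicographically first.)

|M| = 7 (so the lex-smallest maximum matching has 7 edges)
process left vertices in ascending order; for each, take the smallest-labelled available neighbour that still permits 7 edges overall, or leave it unmatched if none does
lex-smallest matching: {0-4, 2-6, 3-1, 7-5, 9-17, 10-21, 22-8}

Lex-smallest maximum matching: {(0,4), (2,6), (3,1), (7,5), (9,17), (10,21), (22,8)}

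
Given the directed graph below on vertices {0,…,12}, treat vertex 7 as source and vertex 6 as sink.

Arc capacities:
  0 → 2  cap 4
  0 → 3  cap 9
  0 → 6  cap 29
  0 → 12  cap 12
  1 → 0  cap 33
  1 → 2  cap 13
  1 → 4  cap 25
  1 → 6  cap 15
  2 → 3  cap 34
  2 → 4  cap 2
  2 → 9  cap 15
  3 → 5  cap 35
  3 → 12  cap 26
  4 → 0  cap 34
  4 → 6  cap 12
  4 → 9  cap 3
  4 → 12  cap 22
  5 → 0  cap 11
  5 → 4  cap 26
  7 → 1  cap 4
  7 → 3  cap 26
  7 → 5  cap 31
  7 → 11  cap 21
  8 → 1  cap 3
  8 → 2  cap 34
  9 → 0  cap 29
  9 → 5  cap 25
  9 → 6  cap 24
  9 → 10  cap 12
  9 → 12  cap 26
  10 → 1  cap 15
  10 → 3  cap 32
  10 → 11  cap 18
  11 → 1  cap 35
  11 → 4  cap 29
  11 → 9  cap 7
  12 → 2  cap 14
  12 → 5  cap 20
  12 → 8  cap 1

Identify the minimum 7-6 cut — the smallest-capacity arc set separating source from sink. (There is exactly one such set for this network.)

augment #1: 7→1→6 push 4
augment #2: 7→5→0→6 push 11
augment #3: 7→5→4→6 push 12
augment #4: 7→11→1→6 push 11
augment #5: 7→11→9→6 push 7
augment #6: 7→5→4→0→6 push 8
augment #7: 7→11→1→0→6 push 3
augment #8: 7→3→5→4→0→6 push 6
augment #9: 7→3→12→2→9→6 push 14
augment #10: 7→3→12→8→1→0→6 push 1
max flow = 77; residual-reachable set from 7 gives S-side
cut edges (S→T): {(5,0), (5,4), (7,1), (7,11), (12,2), (12,8)} total cap 77

Min-cut arcs: {(5,0), (5,4), (7,1), (7,11), (12,2), (12,8)} (total capacity 77)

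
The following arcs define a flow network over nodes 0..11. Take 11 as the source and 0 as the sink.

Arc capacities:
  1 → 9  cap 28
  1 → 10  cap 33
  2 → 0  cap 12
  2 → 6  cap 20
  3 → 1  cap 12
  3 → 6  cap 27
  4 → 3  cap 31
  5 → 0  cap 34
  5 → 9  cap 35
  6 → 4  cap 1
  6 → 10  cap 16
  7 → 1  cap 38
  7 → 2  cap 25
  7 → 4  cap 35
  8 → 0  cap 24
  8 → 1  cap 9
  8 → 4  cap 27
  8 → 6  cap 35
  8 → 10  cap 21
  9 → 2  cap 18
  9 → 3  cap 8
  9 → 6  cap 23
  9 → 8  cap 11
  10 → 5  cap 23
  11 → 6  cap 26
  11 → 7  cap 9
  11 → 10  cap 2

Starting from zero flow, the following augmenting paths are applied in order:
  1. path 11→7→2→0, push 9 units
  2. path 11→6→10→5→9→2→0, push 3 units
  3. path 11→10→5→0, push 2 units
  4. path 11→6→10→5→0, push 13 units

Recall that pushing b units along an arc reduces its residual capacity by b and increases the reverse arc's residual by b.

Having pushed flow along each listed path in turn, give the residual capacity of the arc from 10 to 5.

after path 1 (11→7→2→0, push 9): res(10,5)=23
after path 2 (11→6→10→5→9→2→0, push 3): res(10,5)=20
after path 3 (11→10→5→0, push 2): res(10,5)=18
after path 4 (11→6→10→5→0, push 13): res(10,5)=5

Residual capacity of (10,5): 5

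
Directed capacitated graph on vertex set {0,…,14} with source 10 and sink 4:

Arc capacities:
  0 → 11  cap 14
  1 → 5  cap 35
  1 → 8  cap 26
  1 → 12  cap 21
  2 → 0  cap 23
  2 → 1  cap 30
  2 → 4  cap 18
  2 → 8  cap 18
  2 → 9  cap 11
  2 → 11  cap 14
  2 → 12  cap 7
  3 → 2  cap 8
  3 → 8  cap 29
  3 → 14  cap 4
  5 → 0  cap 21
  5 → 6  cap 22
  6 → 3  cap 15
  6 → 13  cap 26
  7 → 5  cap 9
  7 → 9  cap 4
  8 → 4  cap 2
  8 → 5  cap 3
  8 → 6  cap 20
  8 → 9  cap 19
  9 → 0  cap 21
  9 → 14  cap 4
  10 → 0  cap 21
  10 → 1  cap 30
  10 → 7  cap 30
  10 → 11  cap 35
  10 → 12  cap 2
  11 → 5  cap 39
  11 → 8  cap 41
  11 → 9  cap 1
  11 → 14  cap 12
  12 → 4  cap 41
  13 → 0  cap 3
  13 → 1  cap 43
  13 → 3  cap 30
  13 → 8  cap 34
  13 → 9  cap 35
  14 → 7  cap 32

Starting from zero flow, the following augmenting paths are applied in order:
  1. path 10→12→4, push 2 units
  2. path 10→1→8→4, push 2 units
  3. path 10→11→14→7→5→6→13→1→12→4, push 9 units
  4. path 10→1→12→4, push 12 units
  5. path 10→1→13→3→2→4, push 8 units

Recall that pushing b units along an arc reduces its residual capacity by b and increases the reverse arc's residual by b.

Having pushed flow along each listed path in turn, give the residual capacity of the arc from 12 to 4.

after path 1 (10→12→4, push 2): res(12,4)=39
after path 2 (10→1→8→4, push 2): res(12,4)=39
after path 3 (10→11→14→7→5→6→13→1→12→4, push 9): res(12,4)=30
after path 4 (10→1→12→4, push 12): res(12,4)=18
after path 5 (10→1→13→3→2→4, push 8): res(12,4)=18

Residual capacity of (12,4): 18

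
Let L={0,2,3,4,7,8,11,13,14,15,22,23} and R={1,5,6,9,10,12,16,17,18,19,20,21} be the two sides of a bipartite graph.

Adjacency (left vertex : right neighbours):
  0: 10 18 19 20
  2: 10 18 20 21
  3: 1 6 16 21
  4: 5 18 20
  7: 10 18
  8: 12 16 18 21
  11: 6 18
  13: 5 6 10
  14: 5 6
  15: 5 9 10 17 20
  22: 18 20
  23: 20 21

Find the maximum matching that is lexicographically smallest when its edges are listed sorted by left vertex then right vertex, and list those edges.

Lex-smallest maximum matching: {(0,19), (2,10), (3,1), (4,5), (7,18), (8,12), (11,6), (15,9), (22,20), (23,21)}

|M| = 10 (so the lex-smallest maximum matching has 10 edges)
process left vertices in ascending order; for each, take the smallest-labelled available neighbour that still permits 10 edges overall, or leave it unmatched if none does
lex-smallest matching: {0-19, 2-10, 3-1, 4-5, 7-18, 8-12, 11-6, 15-9, 22-20, 23-21}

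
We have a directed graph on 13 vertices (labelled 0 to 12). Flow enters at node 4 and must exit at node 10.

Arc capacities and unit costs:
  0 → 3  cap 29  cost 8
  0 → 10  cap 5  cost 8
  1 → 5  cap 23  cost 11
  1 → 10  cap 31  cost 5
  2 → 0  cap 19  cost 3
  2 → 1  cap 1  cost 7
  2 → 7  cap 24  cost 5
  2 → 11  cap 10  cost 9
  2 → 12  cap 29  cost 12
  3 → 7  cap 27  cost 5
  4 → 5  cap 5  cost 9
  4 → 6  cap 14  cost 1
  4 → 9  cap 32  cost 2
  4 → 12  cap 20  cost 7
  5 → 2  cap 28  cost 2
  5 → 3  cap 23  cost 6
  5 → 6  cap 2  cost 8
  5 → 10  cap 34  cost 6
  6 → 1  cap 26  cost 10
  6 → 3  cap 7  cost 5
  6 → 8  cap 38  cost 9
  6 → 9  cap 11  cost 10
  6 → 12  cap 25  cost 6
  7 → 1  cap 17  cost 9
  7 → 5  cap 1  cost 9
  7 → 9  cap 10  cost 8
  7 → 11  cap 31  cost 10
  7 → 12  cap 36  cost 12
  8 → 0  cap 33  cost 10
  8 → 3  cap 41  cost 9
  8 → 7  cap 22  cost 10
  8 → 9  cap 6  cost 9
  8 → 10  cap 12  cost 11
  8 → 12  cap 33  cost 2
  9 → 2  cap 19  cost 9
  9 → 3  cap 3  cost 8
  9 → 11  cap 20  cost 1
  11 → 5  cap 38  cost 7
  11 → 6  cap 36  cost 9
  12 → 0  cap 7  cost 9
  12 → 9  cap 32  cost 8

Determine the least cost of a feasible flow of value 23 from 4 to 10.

Minimum cost for 23 units: 363

shortest-cost path #1: 4→5→10 push 5 @ unit cost 15 (adds 75)
shortest-cost path #2: 4→6→1→10 push 14 @ unit cost 16 (adds 224)
shortest-cost path #3: 4→9→11→5→10 push 4 @ unit cost 16 (adds 64)
total cost = 363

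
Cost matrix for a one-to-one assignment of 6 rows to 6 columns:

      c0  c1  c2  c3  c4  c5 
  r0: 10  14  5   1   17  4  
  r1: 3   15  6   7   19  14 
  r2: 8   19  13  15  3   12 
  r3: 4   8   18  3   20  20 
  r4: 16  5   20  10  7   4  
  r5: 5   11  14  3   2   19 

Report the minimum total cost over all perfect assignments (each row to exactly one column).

Minimum assignment cost: 25

optimal assignment: row0→col5 (cost 4), row1→col2 (cost 6), row2→col4 (cost 3), row3→col0 (cost 4), row4→col1 (cost 5), row5→col3 (cost 3)
total = 4 + 6 + 3 + 4 + 5 + 3 = 25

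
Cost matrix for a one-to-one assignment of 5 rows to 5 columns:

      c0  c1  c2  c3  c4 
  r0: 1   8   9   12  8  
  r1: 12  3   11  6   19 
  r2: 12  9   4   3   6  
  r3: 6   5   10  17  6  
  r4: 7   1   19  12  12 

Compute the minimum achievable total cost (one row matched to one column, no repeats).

optimal assignment: row0→col0 (cost 1), row1→col3 (cost 6), row2→col2 (cost 4), row3→col4 (cost 6), row4→col1 (cost 1)
total = 1 + 6 + 4 + 6 + 1 = 18

Minimum assignment cost: 18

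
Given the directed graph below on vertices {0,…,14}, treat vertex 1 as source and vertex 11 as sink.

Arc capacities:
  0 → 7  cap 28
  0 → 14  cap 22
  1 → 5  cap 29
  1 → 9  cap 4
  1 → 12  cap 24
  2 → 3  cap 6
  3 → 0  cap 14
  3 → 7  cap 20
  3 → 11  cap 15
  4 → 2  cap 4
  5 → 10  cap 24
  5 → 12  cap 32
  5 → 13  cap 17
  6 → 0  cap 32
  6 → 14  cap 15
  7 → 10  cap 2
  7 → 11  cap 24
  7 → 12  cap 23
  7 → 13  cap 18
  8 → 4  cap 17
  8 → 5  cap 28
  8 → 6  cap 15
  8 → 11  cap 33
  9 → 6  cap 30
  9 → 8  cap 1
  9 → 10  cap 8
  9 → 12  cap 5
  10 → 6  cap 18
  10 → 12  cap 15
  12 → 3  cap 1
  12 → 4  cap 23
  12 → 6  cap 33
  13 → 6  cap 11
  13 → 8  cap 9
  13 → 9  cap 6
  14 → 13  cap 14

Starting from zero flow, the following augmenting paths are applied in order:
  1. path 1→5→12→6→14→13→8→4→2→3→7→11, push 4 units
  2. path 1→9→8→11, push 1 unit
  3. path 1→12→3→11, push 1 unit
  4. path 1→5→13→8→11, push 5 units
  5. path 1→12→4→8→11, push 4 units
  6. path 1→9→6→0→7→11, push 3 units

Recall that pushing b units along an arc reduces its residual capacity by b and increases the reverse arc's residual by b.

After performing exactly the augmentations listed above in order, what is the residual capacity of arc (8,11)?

after path 1 (1→5→12→6→14→13→8→4→2→3→7→11, push 4): res(8,11)=33
after path 2 (1→9→8→11, push 1): res(8,11)=32
after path 3 (1→12→3→11, push 1): res(8,11)=32
after path 4 (1→5→13→8→11, push 5): res(8,11)=27
after path 5 (1→12→4→8→11, push 4): res(8,11)=23
after path 6 (1→9→6→0→7→11, push 3): res(8,11)=23

Residual capacity of (8,11): 23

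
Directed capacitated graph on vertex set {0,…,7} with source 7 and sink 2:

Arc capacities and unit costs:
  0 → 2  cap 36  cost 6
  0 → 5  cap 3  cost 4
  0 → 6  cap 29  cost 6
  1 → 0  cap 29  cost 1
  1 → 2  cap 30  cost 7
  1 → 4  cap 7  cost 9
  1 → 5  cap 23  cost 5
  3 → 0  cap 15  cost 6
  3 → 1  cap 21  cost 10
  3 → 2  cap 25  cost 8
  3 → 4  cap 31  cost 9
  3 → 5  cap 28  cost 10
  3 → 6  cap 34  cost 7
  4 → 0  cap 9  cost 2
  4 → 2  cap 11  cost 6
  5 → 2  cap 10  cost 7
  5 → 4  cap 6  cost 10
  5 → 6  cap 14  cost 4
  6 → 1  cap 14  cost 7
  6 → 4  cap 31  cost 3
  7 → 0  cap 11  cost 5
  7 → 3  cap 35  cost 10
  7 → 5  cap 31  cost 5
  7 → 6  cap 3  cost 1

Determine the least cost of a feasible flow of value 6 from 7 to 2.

Minimum cost for 6 units: 63

shortest-cost path #1: 7→6→4→2 push 3 @ unit cost 10 (adds 30)
shortest-cost path #2: 7→0→2 push 3 @ unit cost 11 (adds 33)
total cost = 63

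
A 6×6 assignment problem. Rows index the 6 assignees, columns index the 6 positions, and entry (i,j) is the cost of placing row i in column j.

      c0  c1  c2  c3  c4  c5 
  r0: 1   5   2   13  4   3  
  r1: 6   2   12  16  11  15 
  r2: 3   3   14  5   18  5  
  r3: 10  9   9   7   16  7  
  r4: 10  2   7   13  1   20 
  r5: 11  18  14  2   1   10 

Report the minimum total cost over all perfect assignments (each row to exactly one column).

optimal assignment: row0→col2 (cost 2), row1→col1 (cost 2), row2→col0 (cost 3), row3→col5 (cost 7), row4→col4 (cost 1), row5→col3 (cost 2)
total = 2 + 2 + 3 + 7 + 1 + 2 = 17

Minimum assignment cost: 17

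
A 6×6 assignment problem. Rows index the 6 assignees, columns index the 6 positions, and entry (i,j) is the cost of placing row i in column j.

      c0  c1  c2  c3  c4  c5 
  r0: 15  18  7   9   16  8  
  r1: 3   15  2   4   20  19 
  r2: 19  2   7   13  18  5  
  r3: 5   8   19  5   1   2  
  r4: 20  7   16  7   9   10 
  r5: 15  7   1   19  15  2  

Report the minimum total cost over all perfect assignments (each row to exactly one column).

one of 2 optimal assignments: row0→col2 (cost 7), row1→col0 (cost 3), row2→col1 (cost 2), row3→col4 (cost 1), row4→col3 (cost 7), row5→col5 (cost 2)
total = 7 + 3 + 2 + 1 + 7 + 2 = 22

Minimum assignment cost: 22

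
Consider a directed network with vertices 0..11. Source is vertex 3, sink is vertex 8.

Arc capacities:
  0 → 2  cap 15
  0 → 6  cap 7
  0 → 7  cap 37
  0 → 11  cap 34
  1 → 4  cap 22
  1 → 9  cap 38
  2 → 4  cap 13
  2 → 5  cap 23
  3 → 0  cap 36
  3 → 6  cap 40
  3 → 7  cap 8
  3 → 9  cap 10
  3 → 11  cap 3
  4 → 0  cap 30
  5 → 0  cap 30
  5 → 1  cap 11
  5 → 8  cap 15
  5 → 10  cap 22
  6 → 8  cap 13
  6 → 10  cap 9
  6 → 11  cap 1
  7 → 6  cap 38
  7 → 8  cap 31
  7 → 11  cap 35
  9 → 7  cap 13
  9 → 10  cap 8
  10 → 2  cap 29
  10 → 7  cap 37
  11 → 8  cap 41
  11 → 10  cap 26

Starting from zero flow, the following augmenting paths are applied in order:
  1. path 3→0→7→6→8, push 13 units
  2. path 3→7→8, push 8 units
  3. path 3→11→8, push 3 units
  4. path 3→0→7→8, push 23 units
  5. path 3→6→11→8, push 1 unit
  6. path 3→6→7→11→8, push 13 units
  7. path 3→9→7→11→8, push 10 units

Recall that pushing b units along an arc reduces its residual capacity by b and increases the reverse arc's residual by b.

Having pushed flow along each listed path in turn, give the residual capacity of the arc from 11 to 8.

Residual capacity of (11,8): 14

after path 1 (3→0→7→6→8, push 13): res(11,8)=41
after path 2 (3→7→8, push 8): res(11,8)=41
after path 3 (3→11→8, push 3): res(11,8)=38
after path 4 (3→0→7→8, push 23): res(11,8)=38
after path 5 (3→6→11→8, push 1): res(11,8)=37
after path 6 (3→6→7→11→8, push 13): res(11,8)=24
after path 7 (3→9→7→11→8, push 10): res(11,8)=14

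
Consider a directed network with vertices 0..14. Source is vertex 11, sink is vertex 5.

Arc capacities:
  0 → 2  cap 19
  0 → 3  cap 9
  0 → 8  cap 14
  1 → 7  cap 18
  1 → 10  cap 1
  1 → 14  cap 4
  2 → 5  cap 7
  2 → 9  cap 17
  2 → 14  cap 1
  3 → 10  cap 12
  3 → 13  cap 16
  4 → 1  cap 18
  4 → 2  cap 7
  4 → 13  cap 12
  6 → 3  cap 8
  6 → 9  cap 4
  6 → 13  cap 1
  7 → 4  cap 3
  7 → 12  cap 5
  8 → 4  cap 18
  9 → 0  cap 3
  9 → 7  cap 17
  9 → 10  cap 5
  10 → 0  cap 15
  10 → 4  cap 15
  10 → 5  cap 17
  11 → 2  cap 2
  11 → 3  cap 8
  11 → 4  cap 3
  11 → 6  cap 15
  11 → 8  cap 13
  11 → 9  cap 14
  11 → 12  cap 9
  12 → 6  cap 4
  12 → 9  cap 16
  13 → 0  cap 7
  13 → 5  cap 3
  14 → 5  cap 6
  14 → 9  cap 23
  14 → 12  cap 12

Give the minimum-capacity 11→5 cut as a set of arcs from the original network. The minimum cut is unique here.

augment #1: 11→2→5 push 2
augment #2: 11→3→10→5 push 8
augment #3: 11→4→2→5 push 3
augment #4: 11→6→13→5 push 1
augment #5: 11→9→10→5 push 5
augment #6: 11→6→3→10→5 push 4
augment #7: 11→6→3→13→5 push 2
augment #8: 11→8→4→2→5 push 2
augment #9: 11→8→4→1→14→5 push 4
augment #10: 11→8→4→2→14→5 push 1
max flow = 32; residual-reachable set from 11 gives S-side
cut edges (S→T): {(1,14), (2,5), (2,14), (10,5), (13,5)} total cap 32

Min-cut arcs: {(1,14), (2,5), (2,14), (10,5), (13,5)} (total capacity 32)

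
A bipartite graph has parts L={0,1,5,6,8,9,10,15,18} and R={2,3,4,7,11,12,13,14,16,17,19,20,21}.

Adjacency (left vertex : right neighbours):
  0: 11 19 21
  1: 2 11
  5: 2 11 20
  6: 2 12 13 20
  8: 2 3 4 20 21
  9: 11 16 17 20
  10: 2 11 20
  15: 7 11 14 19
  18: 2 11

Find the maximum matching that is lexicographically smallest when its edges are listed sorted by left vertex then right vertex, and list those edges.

Lex-smallest maximum matching: {(0,19), (1,2), (5,11), (6,12), (8,3), (9,16), (10,20), (15,7)}

|M| = 8 (so the lex-smallest maximum matching has 8 edges)
process left vertices in ascending order; for each, take the smallest-labelled available neighbour that still permits 8 edges overall, or leave it unmatched if none does
lex-smallest matching: {0-19, 1-2, 5-11, 6-12, 8-3, 9-16, 10-20, 15-7}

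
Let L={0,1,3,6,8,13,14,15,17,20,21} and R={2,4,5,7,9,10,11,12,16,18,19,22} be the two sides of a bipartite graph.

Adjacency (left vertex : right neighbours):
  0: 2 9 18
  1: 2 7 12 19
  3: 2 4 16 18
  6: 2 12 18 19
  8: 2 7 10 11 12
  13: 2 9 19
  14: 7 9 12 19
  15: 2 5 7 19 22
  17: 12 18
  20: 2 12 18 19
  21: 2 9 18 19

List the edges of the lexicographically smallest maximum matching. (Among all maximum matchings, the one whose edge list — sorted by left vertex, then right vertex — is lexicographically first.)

|M| = 9 (so the lex-smallest maximum matching has 9 edges)
process left vertices in ascending order; for each, take the smallest-labelled available neighbour that still permits 9 edges overall, or leave it unmatched if none does
lex-smallest matching: {0-2, 1-7, 3-4, 6-12, 8-10, 13-9, 14-19, 15-5, 17-18}

Lex-smallest maximum matching: {(0,2), (1,7), (3,4), (6,12), (8,10), (13,9), (14,19), (15,5), (17,18)}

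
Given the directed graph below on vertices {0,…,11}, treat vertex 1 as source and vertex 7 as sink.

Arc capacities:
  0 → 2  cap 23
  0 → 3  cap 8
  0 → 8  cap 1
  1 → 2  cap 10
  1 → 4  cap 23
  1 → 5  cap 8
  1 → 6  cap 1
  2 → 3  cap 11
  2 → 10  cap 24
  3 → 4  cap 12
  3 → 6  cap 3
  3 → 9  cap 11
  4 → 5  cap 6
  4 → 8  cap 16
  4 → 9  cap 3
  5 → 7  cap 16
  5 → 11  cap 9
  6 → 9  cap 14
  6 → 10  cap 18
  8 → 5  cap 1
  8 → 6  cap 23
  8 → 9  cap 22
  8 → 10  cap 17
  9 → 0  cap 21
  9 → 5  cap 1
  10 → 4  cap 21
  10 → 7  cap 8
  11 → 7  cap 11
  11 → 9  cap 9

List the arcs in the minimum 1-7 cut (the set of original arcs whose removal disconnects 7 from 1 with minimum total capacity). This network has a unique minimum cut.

augment #1: 1→5→7 push 8
augment #2: 1→2→10→7 push 8
augment #3: 1→4→5→7 push 6
augment #4: 1→4→8→5→7 push 1
augment #5: 1→4→9→5→7 push 1
max flow = 24; residual-reachable set from 1 gives S-side
cut edges (S→T): {(1,5), (4,5), (8,5), (9,5), (10,7)} total cap 24

Min-cut arcs: {(1,5), (4,5), (8,5), (9,5), (10,7)} (total capacity 24)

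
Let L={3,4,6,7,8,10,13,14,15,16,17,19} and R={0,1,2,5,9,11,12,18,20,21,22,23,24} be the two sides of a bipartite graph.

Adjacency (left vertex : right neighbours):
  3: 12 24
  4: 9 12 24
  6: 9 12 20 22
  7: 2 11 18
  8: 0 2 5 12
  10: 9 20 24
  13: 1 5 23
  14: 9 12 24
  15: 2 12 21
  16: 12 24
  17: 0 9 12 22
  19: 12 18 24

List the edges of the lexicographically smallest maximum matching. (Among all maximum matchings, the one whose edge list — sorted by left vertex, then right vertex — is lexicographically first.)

Lex-smallest maximum matching: {(3,12), (4,9), (6,22), (7,2), (8,5), (10,20), (13,1), (14,24), (15,21), (17,0), (19,18)}

|M| = 11 (so the lex-smallest maximum matching has 11 edges)
process left vertices in ascending order; for each, take the smallest-labelled available neighbour that still permits 11 edges overall, or leave it unmatched if none does
lex-smallest matching: {3-12, 4-9, 6-22, 7-2, 8-5, 10-20, 13-1, 14-24, 15-21, 17-0, 19-18}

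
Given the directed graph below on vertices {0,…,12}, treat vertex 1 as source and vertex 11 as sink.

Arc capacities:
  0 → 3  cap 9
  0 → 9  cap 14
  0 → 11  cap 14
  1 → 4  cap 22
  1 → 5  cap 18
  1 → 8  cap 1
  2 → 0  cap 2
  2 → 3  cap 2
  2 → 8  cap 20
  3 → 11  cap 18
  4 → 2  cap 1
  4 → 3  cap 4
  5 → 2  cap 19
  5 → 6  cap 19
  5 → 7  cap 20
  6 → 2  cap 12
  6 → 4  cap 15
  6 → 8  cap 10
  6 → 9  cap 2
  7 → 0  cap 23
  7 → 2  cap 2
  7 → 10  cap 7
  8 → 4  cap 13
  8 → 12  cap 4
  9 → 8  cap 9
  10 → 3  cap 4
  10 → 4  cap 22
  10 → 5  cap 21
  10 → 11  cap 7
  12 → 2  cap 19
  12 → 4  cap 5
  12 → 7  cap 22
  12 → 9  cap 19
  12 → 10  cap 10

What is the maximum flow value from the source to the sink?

augment #1: 1→4→3→11 bottleneck 4, total now 4
augment #2: 1→4→2→0→11 bottleneck 1, total now 5
augment #3: 1→5→2→0→11 bottleneck 1, total now 6
augment #4: 1→5→2→3→11 bottleneck 2, total now 8
augment #5: 1→5→7→0→11 bottleneck 12, total now 20
augment #6: 1→5→7→10→11 bottleneck 3, total now 23
augment #7: 1→8→12→10→11 bottleneck 1, total now 24

Maximum flow value: 24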